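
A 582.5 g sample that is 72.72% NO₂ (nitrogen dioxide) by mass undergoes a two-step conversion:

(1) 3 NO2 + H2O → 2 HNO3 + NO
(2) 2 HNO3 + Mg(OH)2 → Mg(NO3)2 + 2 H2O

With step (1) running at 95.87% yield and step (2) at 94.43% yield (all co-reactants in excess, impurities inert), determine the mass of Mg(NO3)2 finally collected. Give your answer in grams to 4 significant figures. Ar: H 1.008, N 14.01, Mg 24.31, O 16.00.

Pure NO2 = 582.5 × 0.7272 = 423.59 g.
M(NO2) = 14.01 + 2(16.00) = 46.01 g/mol.
M(Mg(NO3)2) = 24.31 + 2(14.01) + 6(16.00) = 148.33 g/mol.
n(NO2) = 423.59 / 46.01 = 9.2066 mol.
Step 1 (NO2:HNO3 = 3:2): theoretical n(HNO3) = 6.1377 mol; at 95.87% yield, n(HNO3) = 5.8842 mol.
Step 2 (HNO3:Mg(NO3)2 = 2:1): theoretical n(Mg(NO3)2) = 2.9421 mol, so theoretical mass = 2.9421 × 148.33 = 436.40 g.
At 94.43% yield, actual mass of Mg(NO3)2 = 436.40 × 0.9443 = 412.10 g.

412.1 g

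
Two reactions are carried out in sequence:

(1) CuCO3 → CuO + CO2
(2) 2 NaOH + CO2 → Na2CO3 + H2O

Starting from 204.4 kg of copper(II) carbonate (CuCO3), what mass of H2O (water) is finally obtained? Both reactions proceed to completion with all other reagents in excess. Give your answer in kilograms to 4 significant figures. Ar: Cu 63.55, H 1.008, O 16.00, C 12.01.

M(CuCO3) = 63.55 + 12.01 + 3(16.00) = 123.56 g/mol.
M(H2O) = 2(1.008) + 16.00 = 18.016 g/mol.
204.4 kg = 204400 g.
n(CuCO3) = 204400 / 123.56 = 1654.3 mol.
Step 1 gives a 1:1 ratio of CuCO3 to CO2, so n(CO2) = 1654.3 mol.
In step 2 the CO2:H2O ratio is 1:1, so n(H2O) = 1654.3 mol.
Mass of H2O = 1654.3 × 18.016 = 29803 g = 29.80 kg.

29.80 kg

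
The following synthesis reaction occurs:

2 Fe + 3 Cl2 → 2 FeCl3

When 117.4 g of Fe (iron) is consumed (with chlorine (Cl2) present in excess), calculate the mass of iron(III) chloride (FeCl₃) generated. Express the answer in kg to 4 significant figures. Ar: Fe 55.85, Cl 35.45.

M(Fe) = 55.85 g/mol.
M(FeCl3) = 55.85 + 3(35.45) = 162.20 g/mol.
n(Fe) = 117.40 g / 55.85 g/mol = 2.1021 mol.
From the equation the Fe:FeCl3 mole ratio is 2:2, so n(FeCl3) = 2.1021 × 2/2 = 2.1021 mol.
Mass of FeCl3 = 2.1021 mol × 162.20 g/mol = 340.95 g.
Converting to kg: 340.95 g = 0.3410 kg.

0.3410 kg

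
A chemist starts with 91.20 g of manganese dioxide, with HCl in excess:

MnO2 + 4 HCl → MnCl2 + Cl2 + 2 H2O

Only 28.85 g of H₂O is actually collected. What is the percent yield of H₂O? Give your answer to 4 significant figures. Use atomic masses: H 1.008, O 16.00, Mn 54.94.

M(MnO2) = 54.94 + 2(16.00) = 86.94 g/mol.
M(H2O) = 2(1.008) + 16.00 = 18.016 g/mol.
n(MnO2) = 91.200 g / 86.94 g/mol = 1.0490 mol.
From the equation the MnO2:H2O mole ratio is 1:2, so n(H2O) = 1.0490 × 2/1 = 2.0980 mol.
Mass of H2O = 2.0980 mol × 18.016 g/mol = 37.798 g.
This is the theoretical yield. Percent yield = 28.85 g / 37.798 g × 100% = 76.328%.

76.33 %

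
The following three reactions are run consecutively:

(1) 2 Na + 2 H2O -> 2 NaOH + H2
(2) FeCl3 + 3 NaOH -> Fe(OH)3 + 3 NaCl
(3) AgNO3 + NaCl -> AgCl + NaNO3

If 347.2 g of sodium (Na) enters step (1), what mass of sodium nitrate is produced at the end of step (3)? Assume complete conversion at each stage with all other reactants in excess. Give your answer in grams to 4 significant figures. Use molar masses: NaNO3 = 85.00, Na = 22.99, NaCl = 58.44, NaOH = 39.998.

1284 g

n(Na) = 347.2 / 22.99 = 15.102 mol.
Reaction (1): Na→NaOH ratio 2:2 ⇒ n(NaOH) = 15.102 mol.
Reaction (2): NaOH→NaCl ratio 3:3 ⇒ n(NaCl) = 15.102 mol.
Reaction (3): NaCl→NaNO3 ratio 1:1 ⇒ n(NaNO3) = 15.102 mol.
Mass of NaNO3 = 15.102 × 85.00 = 1283.7 g.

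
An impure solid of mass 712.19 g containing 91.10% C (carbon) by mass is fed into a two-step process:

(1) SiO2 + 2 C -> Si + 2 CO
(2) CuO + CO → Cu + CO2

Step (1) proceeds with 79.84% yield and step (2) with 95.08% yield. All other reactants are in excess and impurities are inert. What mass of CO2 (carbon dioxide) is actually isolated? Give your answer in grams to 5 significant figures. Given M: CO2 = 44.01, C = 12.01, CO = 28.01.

Pure C = 712.19 × 0.9110 = 648.805 g.
n(C) = 648.805 / 12.01 = 54.0221 mol.
Step 1 (C:CO = 2:2): theoretical n(CO) = 54.0221 mol; at 79.84% yield, n(CO) = 43.1312 mol.
Step 2 (CO:CO2 = 1:1): theoretical n(CO2) = 43.1312 mol, so theoretical mass = 43.1312 × 44.01 = 1898.21 g.
At 95.08% yield, actual mass of CO2 = 1898.21 × 0.9508 = 1804.81 g.

1804.8 g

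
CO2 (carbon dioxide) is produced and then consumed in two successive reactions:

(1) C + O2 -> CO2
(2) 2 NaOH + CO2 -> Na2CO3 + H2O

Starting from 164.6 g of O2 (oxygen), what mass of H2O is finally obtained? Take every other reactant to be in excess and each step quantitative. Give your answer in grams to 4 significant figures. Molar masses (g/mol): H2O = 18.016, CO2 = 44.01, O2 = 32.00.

n(O2) = 164.60 / 32.00 = 5.1437 mol.
Step 1 gives a 1:1 ratio of O2 to CO2, so n(CO2) = 5.1437 mol.
In step 2 the CO2:H2O ratio is 1:1, so n(H2O) = 5.1437 mol.
Mass of H2O = 5.1437 × 18.016 = 92.670 g.

92.67 g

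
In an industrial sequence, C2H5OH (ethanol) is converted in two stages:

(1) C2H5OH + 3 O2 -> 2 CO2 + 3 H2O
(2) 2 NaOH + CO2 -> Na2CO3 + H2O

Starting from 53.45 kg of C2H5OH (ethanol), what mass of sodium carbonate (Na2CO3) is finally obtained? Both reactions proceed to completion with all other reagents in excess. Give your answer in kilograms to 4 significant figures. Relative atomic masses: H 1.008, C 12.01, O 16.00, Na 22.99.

245.9 kg

M(C2H5OH) = 2(12.01) + 6(1.008) + 16.00 = 46.068 g/mol.
M(Na2CO3) = 2(22.99) + 12.01 + 3(16.00) = 105.99 g/mol.
53.45 kg = 53450 g.
n(C2H5OH) = 53450 / 46.068 = 1160.2 mol.
Step 1 gives a 1:2 ratio of C2H5OH to CO2, so n(CO2) = 2320.5 mol.
In step 2 the CO2:Na2CO3 ratio is 1:1, so n(Na2CO3) = 2320.5 mol.
Mass of Na2CO3 = 2320.5 × 105.99 = 245950 g = 245.9 kg.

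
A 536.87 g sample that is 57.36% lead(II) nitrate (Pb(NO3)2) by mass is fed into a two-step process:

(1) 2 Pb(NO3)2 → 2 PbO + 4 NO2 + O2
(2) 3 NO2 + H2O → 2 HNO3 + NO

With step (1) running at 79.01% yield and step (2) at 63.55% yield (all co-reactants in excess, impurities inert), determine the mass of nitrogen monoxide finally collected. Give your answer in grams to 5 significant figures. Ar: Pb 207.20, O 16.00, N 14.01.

9.3397 g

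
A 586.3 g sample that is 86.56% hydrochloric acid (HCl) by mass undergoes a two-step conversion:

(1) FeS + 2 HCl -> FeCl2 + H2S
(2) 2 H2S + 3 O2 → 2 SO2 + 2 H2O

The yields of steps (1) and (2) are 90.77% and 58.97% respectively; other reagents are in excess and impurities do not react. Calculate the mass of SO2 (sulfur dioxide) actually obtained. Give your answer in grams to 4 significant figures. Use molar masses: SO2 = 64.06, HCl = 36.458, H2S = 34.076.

238.7 g

Pure HCl = 586.3 × 0.8656 = 507.50 g.
n(HCl) = 507.50 / 36.458 = 13.920 mol.
Step 1 (HCl:H2S = 2:1): theoretical n(H2S) = 6.9601 mol; at 90.77% yield, n(H2S) = 6.3177 mol.
Step 2 (H2S:SO2 = 2:2): theoretical n(SO2) = 6.3177 mol, so theoretical mass = 6.3177 × 64.06 = 404.71 g.
At 58.97% yield, actual mass of SO2 = 404.71 × 0.5897 = 238.66 g.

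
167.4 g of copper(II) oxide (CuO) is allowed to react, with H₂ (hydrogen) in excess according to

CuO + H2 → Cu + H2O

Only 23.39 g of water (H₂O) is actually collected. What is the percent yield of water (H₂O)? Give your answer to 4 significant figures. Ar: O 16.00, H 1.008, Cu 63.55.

61.70 %

M(CuO) = 63.55 + 16.00 = 79.55 g/mol.
M(H2O) = 2(1.008) + 16.00 = 18.016 g/mol.
n(CuO) = 167.40 g / 79.55 g/mol = 2.1043 mol.
From the equation the CuO:H2O mole ratio is 1:1, so n(H2O) = 2.1043 × 1/1 = 2.1043 mol.
Mass of H2O = 2.1043 mol × 18.016 g/mol = 37.912 g.
This is the theoretical yield. Percent yield = 23.39 g / 37.912 g × 100% = 61.696%.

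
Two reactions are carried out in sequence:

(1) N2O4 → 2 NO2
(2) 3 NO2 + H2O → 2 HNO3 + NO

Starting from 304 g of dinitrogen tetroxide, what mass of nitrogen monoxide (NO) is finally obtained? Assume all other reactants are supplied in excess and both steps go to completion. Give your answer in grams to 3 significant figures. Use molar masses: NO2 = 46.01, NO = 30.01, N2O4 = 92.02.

n(N2O4) = 304.0 / 92.02 = 3.304 mol.
Step 1 gives a 1:2 ratio of N2O4 to NO2, so n(NO2) = 6.607 mol.
In step 2 the NO2:NO ratio is 3:1, so n(NO) = 2.202 mol.
Mass of NO = 2.202 × 30.01 = 66.09 g.

66.1 g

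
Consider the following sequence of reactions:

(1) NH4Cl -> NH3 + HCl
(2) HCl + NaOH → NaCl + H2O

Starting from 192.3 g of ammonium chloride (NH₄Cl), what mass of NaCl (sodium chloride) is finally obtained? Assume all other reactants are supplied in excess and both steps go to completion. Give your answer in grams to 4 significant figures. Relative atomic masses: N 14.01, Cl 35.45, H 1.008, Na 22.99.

210.1 g

M(NH4Cl) = 14.01 + 4(1.008) + 35.45 = 53.492 g/mol.
M(NaCl) = 22.99 + 35.45 = 58.44 g/mol.
n(NH4Cl) = 192.30 / 53.492 = 3.5949 mol.
Step 1 gives a 1:1 ratio of NH4Cl to HCl, so n(HCl) = 3.5949 mol.
In step 2 the HCl:NaCl ratio is 1:1, so n(NaCl) = 3.5949 mol.
Mass of NaCl = 3.5949 × 58.44 = 210.09 g.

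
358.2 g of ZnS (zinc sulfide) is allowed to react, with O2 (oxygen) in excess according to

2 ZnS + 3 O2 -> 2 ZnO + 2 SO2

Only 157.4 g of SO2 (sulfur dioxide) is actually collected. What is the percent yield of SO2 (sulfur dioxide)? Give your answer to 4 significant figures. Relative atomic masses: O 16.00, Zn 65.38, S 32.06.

66.84 %

M(ZnS) = 65.38 + 32.06 = 97.44 g/mol.
M(SO2) = 32.06 + 2(16.00) = 64.06 g/mol.
n(ZnS) = 358.20 g / 97.44 g/mol = 3.6761 mol.
From the equation the ZnS:SO2 mole ratio is 2:2, so n(SO2) = 3.6761 × 2/2 = 3.6761 mol.
Mass of SO2 = 3.6761 mol × 64.06 g/mol = 235.49 g.
This is the theoretical yield. Percent yield = 157.4 g / 235.49 g × 100% = 66.839%.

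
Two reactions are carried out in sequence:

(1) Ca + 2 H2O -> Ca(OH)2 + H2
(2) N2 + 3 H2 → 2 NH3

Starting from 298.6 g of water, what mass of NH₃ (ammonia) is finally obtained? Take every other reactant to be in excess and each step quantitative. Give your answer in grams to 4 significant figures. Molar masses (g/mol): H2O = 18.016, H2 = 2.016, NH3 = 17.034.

n(H2O) = 298.60 / 18.016 = 16.574 mol.
Step 1 gives a 2:1 ratio of H2O to H2, so n(H2) = 8.2871 mol.
In step 2 the H2:NH3 ratio is 3:2, so n(NH3) = 5.5247 mol.
Mass of NH3 = 5.5247 × 17.034 = 94.108 g.

94.11 g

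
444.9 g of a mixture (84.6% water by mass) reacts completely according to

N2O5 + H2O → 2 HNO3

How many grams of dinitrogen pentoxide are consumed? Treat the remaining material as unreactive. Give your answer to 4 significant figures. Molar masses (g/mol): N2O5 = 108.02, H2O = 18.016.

2257 g

Mass of pure H2O = 444.9 g × 0.846 = 376.39 g.
n(H2O) = 376.39 g / 18.016 g/mol = 20.892 mol.
From the equation the H2O:N2O5 mole ratio is 1:1, so n(N2O5) = 20.892 × 1/1 = 20.892 mol.
Mass of N2O5 = 20.892 mol × 108.02 g/mol = 2256.7 g.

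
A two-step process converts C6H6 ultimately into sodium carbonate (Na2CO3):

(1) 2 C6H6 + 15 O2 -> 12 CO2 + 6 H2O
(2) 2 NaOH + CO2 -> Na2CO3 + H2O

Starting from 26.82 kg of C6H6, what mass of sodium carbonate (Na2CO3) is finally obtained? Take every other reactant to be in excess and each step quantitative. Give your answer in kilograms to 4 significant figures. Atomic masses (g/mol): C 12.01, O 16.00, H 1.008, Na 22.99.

M(C6H6) = 6(12.01) + 6(1.008) = 78.108 g/mol.
M(Na2CO3) = 2(22.99) + 12.01 + 3(16.00) = 105.99 g/mol.
26.82 kg = 26820 g.
n(C6H6) = 26820 / 78.108 = 343.37 mol.
Step 1 gives a 2:12 ratio of C6H6 to CO2, so n(CO2) = 2060.2 mol.
In step 2 the CO2:Na2CO3 ratio is 1:1, so n(Na2CO3) = 2060.2 mol.
Mass of Na2CO3 = 2060.2 × 105.99 = 218360 g = 218.4 kg.

218.4 kg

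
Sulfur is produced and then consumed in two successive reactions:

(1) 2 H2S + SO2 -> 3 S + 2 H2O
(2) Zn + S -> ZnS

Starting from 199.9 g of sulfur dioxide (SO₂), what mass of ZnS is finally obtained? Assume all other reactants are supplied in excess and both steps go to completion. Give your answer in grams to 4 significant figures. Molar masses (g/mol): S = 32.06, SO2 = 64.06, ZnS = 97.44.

912.2 g

n(SO2) = 199.90 / 64.06 = 3.1205 mol.
Step 1 gives a 1:3 ratio of SO2 to S, so n(S) = 9.3615 mol.
In step 2 the S:ZnS ratio is 1:1, so n(ZnS) = 9.3615 mol.
Mass of ZnS = 9.3615 × 97.44 = 912.19 g.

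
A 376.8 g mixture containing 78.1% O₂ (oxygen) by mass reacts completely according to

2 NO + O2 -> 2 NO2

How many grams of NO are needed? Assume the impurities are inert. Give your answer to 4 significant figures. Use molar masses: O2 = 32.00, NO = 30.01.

552.0 g

Mass of pure O2 = 376.8 g × 0.781 = 294.28 g.
n(O2) = 294.28 g / 32.00 g/mol = 9.1963 mol.
From the equation the O2:NO mole ratio is 1:2, so n(NO) = 9.1963 × 2/1 = 18.393 mol.
Mass of NO = 18.393 mol × 30.01 g/mol = 551.96 g.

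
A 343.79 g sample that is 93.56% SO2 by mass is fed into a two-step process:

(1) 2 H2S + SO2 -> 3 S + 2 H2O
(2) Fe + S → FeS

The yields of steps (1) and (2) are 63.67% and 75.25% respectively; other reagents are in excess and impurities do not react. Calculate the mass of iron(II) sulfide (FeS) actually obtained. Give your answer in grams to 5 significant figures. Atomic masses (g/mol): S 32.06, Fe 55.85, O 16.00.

Pure SO2 = 343.79 × 0.9356 = 321.650 g.
M(SO2) = 32.06 + 2(16.00) = 64.06 g/mol.
M(FeS) = 55.85 + 32.06 = 87.91 g/mol.
n(SO2) = 321.650 / 64.06 = 5.02107 mol.
Step 1 (SO2:S = 1:3): theoretical n(S) = 15.0632 mol; at 63.67% yield, n(S) = 9.59075 mol.
Step 2 (S:FeS = 1:1): theoretical n(FeS) = 9.59075 mol, so theoretical mass = 9.59075 × 87.91 = 843.123 g.
At 75.25% yield, actual mass of FeS = 843.123 × 0.7525 = 634.450 g.

634.45 g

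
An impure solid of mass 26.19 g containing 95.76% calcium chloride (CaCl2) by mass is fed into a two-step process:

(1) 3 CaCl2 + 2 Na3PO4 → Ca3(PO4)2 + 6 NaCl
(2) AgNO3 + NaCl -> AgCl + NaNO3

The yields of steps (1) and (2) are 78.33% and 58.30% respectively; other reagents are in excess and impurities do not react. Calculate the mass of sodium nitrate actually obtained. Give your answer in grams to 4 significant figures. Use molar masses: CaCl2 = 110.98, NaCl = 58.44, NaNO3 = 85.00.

17.54 g

Pure CaCl2 = 26.19 × 0.9576 = 25.080 g.
n(CaCl2) = 25.080 / 110.98 = 0.22598 mol.
Step 1 (CaCl2:NaCl = 3:6): theoretical n(NaCl) = 0.45197 mol; at 78.33% yield, n(NaCl) = 0.35402 mol.
Step 2 (NaCl:NaNO3 = 1:1): theoretical n(NaNO3) = 0.35402 mol, so theoretical mass = 0.35402 × 85.00 = 30.092 g.
At 58.30% yield, actual mass of NaNO3 = 30.092 × 0.5830 = 17.544 g.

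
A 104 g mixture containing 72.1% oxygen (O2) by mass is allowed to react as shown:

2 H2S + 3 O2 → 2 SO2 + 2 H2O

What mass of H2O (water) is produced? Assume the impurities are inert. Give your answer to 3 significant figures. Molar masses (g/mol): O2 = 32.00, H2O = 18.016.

Mass of pure O2 = 104 g × 0.721 = 74.98 g.
n(O2) = 74.98 g / 32.00 g/mol = 2.343 mol.
From the equation the O2:H2O mole ratio is 3:2, so n(H2O) = 2.343 × 2/3 = 1.562 mol.
Mass of H2O = 1.562 mol × 18.016 g/mol = 28.14 g.

28.1 g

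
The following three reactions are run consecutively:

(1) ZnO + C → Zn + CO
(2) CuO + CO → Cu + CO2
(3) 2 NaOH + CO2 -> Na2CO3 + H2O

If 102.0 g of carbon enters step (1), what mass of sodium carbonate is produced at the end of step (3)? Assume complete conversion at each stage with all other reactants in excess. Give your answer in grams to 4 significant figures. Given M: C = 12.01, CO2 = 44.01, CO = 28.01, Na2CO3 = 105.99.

900.2 g

n(C) = 102.0 / 12.01 = 8.4929 mol.
Reaction (1): C→CO ratio 1:1 ⇒ n(CO) = 8.4929 mol.
Reaction (2): CO→CO2 ratio 1:1 ⇒ n(CO2) = 8.4929 mol.
Reaction (3): CO2→Na2CO3 ratio 1:1 ⇒ n(Na2CO3) = 8.4929 mol.
Mass of Na2CO3 = 8.4929 × 105.99 = 900.16 g.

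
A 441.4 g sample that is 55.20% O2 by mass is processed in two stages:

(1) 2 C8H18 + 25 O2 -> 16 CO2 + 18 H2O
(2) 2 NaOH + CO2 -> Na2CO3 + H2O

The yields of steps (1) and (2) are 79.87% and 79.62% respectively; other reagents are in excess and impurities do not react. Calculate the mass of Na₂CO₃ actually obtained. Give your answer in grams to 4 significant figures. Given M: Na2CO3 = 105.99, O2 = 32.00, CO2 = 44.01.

328.5 g

Pure O2 = 441.4 × 0.5520 = 243.65 g.
n(O2) = 243.65 / 32.00 = 7.6141 mol.
Step 1 (O2:CO2 = 25:16): theoretical n(CO2) = 4.8731 mol; at 79.87% yield, n(CO2) = 3.8921 mol.
Step 2 (CO2:Na2CO3 = 1:1): theoretical n(Na2CO3) = 3.8921 mol, so theoretical mass = 3.8921 × 105.99 = 412.52 g.
At 79.62% yield, actual mass of Na2CO3 = 412.52 × 0.7962 = 328.45 g.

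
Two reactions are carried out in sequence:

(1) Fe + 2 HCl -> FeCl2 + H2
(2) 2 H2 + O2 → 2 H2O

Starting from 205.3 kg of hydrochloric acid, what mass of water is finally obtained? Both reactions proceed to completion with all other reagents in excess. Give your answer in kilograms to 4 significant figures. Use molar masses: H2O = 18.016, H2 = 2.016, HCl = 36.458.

50.73 kg

205.3 kg = 205300 g.
n(HCl) = 205300 / 36.458 = 5631.1 mol.
Step 1 gives a 2:1 ratio of HCl to H2, so n(H2) = 2815.6 mol.
In step 2 the H2:H2O ratio is 2:2, so n(H2O) = 2815.6 mol.
Mass of H2O = 2815.6 × 18.016 = 50725 g = 50.73 kg.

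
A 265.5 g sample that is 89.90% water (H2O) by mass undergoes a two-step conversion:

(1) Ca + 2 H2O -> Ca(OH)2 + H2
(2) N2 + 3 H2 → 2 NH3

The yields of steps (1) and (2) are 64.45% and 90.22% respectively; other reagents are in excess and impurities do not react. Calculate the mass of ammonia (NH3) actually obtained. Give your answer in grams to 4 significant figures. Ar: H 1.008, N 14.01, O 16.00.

43.74 g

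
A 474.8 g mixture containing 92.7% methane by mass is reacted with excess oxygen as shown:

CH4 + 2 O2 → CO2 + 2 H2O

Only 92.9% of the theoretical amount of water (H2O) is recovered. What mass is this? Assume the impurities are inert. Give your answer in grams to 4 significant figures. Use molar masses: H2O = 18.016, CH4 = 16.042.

918.4 g

Pure CH4 available = 474.8 g × 0.927 = 440.14 g.
n(CH4) = 440.14 g / 16.042 g/mol = 27.437 mol.
From the equation the CH4:H2O mole ratio is 1:2, so n(H2O) = 27.437 × 2/1 = 54.873 mol.
Mass of H2O = 54.873 mol × 18.016 g/mol = 988.60 g.
Actual mass collected = 988.60 g × 0.929 = 918.41 g.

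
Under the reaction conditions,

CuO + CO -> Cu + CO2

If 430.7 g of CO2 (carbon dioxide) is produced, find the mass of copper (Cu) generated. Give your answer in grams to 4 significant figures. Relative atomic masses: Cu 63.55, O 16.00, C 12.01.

M(CO2) = 12.01 + 2(16.00) = 44.01 g/mol.
M(Cu) = 63.55 g/mol.
n(CO2) = 430.70 g / 44.01 g/mol = 9.7864 mol.
From the equation the CO2:Cu mole ratio is 1:1, so n(Cu) = 9.7864 × 1/1 = 9.7864 mol.
Mass of Cu = 9.7864 mol × 63.55 g/mol = 621.93 g.

621.9 g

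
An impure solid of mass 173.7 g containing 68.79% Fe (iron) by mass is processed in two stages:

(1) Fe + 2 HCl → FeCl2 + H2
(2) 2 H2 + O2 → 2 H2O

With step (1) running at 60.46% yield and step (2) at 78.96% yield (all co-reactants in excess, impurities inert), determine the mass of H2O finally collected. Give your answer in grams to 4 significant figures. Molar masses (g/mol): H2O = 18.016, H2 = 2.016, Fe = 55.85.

18.40 g

Pure Fe = 173.7 × 0.6879 = 119.49 g.
n(Fe) = 119.49 / 55.85 = 2.1394 mol.
Step 1 (Fe:H2 = 1:1): theoretical n(H2) = 2.1394 mol; at 60.46% yield, n(H2) = 1.2935 mol.
Step 2 (H2:H2O = 2:2): theoretical n(H2O) = 1.2935 mol, so theoretical mass = 1.2935 × 18.016 = 23.304 g.
At 78.96% yield, actual mass of H2O = 23.304 × 0.7896 = 18.401 g.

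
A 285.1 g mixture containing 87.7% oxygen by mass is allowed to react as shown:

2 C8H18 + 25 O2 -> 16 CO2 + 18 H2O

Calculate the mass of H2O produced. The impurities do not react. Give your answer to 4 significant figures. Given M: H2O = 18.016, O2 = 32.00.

101.4 g

Mass of pure O2 = 285.1 g × 0.877 = 250.03 g.
n(O2) = 250.03 g / 32.00 g/mol = 7.8135 mol.
From the equation the O2:H2O mole ratio is 25:18, so n(H2O) = 7.8135 × 18/25 = 5.6257 mol.
Mass of H2O = 5.6257 mol × 18.016 g/mol = 101.35 g.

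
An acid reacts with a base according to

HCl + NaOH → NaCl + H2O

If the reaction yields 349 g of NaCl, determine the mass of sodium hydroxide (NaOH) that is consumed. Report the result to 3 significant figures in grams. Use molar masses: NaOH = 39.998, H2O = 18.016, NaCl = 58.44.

n(NaCl) = 349.0 g / 58.44 g/mol = 5.972 mol.
From the equation the NaCl:NaOH mole ratio is 1:1, so n(NaOH) = 5.972 × 1/1 = 5.972 mol.
Mass of NaOH = 5.972 mol × 39.998 g/mol = 238.9 g.

239 g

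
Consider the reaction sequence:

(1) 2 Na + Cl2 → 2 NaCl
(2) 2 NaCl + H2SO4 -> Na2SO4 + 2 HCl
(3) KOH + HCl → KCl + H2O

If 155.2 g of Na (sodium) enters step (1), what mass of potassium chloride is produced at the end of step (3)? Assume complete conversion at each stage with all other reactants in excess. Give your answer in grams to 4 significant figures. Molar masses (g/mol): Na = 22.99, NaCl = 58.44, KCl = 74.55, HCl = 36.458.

503.3 g

n(Na) = 155.2 / 22.99 = 6.7508 mol.
Reaction (1): Na→NaCl ratio 2:2 ⇒ n(NaCl) = 6.7508 mol.
Reaction (2): NaCl→HCl ratio 2:2 ⇒ n(HCl) = 6.7508 mol.
Reaction (3): HCl→KCl ratio 1:1 ⇒ n(KCl) = 6.7508 mol.
Mass of KCl = 6.7508 × 74.55 = 503.27 g.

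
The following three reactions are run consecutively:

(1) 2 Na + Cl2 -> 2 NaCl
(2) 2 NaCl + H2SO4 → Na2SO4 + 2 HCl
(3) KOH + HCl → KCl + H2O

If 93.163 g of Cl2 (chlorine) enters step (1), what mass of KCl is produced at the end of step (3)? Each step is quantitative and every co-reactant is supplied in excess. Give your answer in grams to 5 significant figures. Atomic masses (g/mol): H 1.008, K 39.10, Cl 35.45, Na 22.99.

M(Cl2) = 2(35.45) = 70.90 g/mol.
M(KCl) = 39.10 + 35.45 = 74.55 g/mol.
n(Cl2) = 93.163 / 70.90 = 1.31401 mol.
Reaction (1): Cl2→NaCl ratio 1:2 ⇒ n(NaCl) = 2.62801 mol.
Reaction (2): NaCl→HCl ratio 2:2 ⇒ n(HCl) = 2.62801 mol.
Reaction (3): HCl→KCl ratio 1:1 ⇒ n(KCl) = 2.62801 mol.
Mass of KCl = 2.62801 × 74.55 = 195.918 g.

195.92 g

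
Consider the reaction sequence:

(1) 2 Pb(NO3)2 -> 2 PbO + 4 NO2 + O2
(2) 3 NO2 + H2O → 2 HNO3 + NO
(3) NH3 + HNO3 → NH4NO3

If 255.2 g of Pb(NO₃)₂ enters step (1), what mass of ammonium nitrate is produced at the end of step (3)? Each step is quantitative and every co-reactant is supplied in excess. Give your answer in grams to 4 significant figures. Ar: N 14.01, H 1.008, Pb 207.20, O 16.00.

82.24 g

M(Pb(NO3)2) = 207.20 + 2(14.01) + 6(16.00) = 331.22 g/mol.
M(NH4NO3) = 2(14.01) + 4(1.008) + 3(16.00) = 80.052 g/mol.
n(Pb(NO3)2) = 255.2 / 331.22 = 0.77048 mol.
Reaction (1): Pb(NO3)2→NO2 ratio 2:4 ⇒ n(NO2) = 1.5410 mol.
Reaction (2): NO2→HNO3 ratio 3:2 ⇒ n(HNO3) = 1.0273 mol.
Reaction (3): HNO3→NH4NO3 ratio 1:1 ⇒ n(NH4NO3) = 1.0273 mol.
Mass of NH4NO3 = 1.0273 × 80.052 = 82.238 g.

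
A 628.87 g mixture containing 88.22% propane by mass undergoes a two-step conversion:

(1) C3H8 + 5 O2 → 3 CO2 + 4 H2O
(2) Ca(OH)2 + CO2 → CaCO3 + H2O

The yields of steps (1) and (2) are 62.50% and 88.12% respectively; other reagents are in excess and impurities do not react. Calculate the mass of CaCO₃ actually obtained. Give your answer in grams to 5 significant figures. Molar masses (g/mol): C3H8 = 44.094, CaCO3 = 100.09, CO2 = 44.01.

Pure C3H8 = 628.87 × 0.8822 = 554.789 g.
n(C3H8) = 554.789 / 44.094 = 12.5820 mol.
Step 1 (C3H8:CO2 = 1:3): theoretical n(CO2) = 37.7459 mol; at 62.50% yield, n(CO2) = 23.5912 mol.
Step 2 (CO2:CaCO3 = 1:1): theoretical n(CaCO3) = 23.5912 mol, so theoretical mass = 23.5912 × 100.09 = 2361.24 g.
At 88.12% yield, actual mass of CaCO3 = 2361.24 × 0.8812 = 2080.73 g.

2080.7 g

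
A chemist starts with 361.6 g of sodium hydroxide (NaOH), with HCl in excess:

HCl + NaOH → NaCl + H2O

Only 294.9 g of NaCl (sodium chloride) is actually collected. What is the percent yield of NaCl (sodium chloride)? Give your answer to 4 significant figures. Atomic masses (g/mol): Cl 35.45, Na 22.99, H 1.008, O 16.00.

55.82 %

M(NaOH) = 22.99 + 16.00 + 1.008 = 39.998 g/mol.
M(NaCl) = 22.99 + 35.45 = 58.44 g/mol.
n(NaOH) = 361.60 g / 39.998 g/mol = 9.0405 mol.
From the equation the NaOH:NaCl mole ratio is 1:1, so n(NaCl) = 9.0405 × 1/1 = 9.0405 mol.
Mass of NaCl = 9.0405 mol × 58.44 g/mol = 528.32 g.
This is the theoretical yield. Percent yield = 294.9 g / 528.32 g × 100% = 55.818%.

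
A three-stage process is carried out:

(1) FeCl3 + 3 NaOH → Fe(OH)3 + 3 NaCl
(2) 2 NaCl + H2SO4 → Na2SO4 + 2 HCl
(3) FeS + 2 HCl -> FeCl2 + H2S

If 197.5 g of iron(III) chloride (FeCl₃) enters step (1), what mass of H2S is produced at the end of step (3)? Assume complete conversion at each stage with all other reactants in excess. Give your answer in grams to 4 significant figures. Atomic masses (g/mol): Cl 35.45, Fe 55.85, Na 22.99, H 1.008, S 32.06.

M(FeCl3) = 55.85 + 3(35.45) = 162.20 g/mol.
M(H2S) = 2(1.008) + 32.06 = 34.076 g/mol.
n(FeCl3) = 197.5 / 162.20 = 1.2176 mol.
Reaction (1): FeCl3→NaCl ratio 1:3 ⇒ n(NaCl) = 3.6529 mol.
Reaction (2): NaCl→HCl ratio 2:2 ⇒ n(HCl) = 3.6529 mol.
Reaction (3): HCl→H2S ratio 2:1 ⇒ n(H2S) = 1.8264 mol.
Mass of H2S = 1.8264 × 34.076 = 62.238 g.

62.24 g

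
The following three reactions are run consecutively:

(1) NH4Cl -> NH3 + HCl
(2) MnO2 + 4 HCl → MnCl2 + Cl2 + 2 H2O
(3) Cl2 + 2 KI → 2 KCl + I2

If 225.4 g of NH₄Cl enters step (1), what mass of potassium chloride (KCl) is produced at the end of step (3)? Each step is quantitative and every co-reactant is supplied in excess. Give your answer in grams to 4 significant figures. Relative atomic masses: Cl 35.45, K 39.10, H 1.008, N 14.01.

157.1 g

M(NH4Cl) = 14.01 + 4(1.008) + 35.45 = 53.492 g/mol.
M(KCl) = 39.10 + 35.45 = 74.55 g/mol.
n(NH4Cl) = 225.4 / 53.492 = 4.2137 mol.
Reaction (1): NH4Cl→HCl ratio 1:1 ⇒ n(HCl) = 4.2137 mol.
Reaction (2): HCl→Cl2 ratio 4:1 ⇒ n(Cl2) = 1.0534 mol.
Reaction (3): Cl2→KCl ratio 1:2 ⇒ n(KCl) = 2.1069 mol.
Mass of KCl = 2.1069 × 74.55 = 157.07 g.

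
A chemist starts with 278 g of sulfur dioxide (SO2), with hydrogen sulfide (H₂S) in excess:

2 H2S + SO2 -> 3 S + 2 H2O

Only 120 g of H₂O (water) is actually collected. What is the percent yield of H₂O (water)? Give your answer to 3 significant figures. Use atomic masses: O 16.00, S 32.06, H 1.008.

76.7 %

M(SO2) = 32.06 + 2(16.00) = 64.06 g/mol.
M(H2O) = 2(1.008) + 16.00 = 18.016 g/mol.
n(SO2) = 278.0 g / 64.06 g/mol = 4.340 mol.
From the equation the SO2:H2O mole ratio is 1:2, so n(H2O) = 4.340 × 2/1 = 8.679 mol.
Mass of H2O = 8.679 mol × 18.016 g/mol = 156.4 g.
This is the theoretical yield. Percent yield = 120 g / 156.4 g × 100% = 76.74%.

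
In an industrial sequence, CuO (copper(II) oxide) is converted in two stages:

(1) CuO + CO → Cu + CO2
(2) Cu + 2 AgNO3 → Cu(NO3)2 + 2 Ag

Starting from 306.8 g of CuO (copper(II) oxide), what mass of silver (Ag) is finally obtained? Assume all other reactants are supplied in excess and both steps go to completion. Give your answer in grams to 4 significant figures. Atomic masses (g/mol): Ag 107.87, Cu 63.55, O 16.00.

M(CuO) = 63.55 + 16.00 = 79.55 g/mol.
M(Ag) = 107.87 g/mol.
n(CuO) = 306.80 / 79.55 = 3.8567 mol.
Step 1 gives a 1:1 ratio of CuO to Cu, so n(Cu) = 3.8567 mol.
In step 2 the Cu:Ag ratio is 1:2, so n(Ag) = 7.7134 mol.
Mass of Ag = 7.7134 × 107.87 = 832.04 g.

832.0 g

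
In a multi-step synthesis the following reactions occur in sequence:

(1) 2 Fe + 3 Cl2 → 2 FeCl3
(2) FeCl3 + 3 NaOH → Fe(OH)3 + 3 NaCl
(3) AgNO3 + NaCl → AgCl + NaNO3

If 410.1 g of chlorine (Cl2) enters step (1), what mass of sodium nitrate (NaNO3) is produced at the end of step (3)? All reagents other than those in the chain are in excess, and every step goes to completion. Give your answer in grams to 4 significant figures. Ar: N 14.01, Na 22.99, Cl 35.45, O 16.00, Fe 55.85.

M(Cl2) = 2(35.45) = 70.90 g/mol.
M(NaNO3) = 22.99 + 14.01 + 3(16.00) = 85.00 g/mol.
n(Cl2) = 410.1 / 70.90 = 5.7842 mol.
Reaction (1): Cl2→FeCl3 ratio 3:2 ⇒ n(FeCl3) = 3.8561 mol.
Reaction (2): FeCl3→NaCl ratio 1:3 ⇒ n(NaCl) = 11.568 mol.
Reaction (3): NaCl→NaNO3 ratio 1:1 ⇒ n(NaNO3) = 11.568 mol.
Mass of NaNO3 = 11.568 × 85.00 = 983.31 g.

983.3 g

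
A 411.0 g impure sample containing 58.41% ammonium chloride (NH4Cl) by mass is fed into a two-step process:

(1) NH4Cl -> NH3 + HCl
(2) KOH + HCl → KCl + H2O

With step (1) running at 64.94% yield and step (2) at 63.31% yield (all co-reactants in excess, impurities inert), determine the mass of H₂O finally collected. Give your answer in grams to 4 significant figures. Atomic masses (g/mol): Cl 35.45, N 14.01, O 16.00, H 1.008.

Pure NH4Cl = 411.0 × 0.5841 = 240.07 g.
M(NH4Cl) = 14.01 + 4(1.008) + 35.45 = 53.492 g/mol.
M(H2O) = 2(1.008) + 16.00 = 18.016 g/mol.
n(NH4Cl) = 240.07 / 53.492 = 4.4879 mol.
Step 1 (NH4Cl:HCl = 1:1): theoretical n(HCl) = 4.4879 mol; at 64.94% yield, n(HCl) = 2.9144 mol.
Step 2 (HCl:H2O = 1:1): theoretical n(H2O) = 2.9144 mol, so theoretical mass = 2.9144 × 18.016 = 52.506 g.
At 63.31% yield, actual mass of H2O = 52.506 × 0.6331 = 33.242 g.

33.24 g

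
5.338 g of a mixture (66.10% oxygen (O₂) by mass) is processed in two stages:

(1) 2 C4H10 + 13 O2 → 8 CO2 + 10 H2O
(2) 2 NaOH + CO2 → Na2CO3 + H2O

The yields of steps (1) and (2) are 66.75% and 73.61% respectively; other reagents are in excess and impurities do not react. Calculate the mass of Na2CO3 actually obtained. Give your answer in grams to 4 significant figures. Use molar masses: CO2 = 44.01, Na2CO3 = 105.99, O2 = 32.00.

Pure O2 = 5.338 × 0.6610 = 3.5284 g.
n(O2) = 3.5284 / 32.00 = 0.11026 mol.
Step 1 (O2:CO2 = 13:8): theoretical n(CO2) = 0.067854 mol; at 66.75% yield, n(CO2) = 0.045293 mol.
Step 2 (CO2:Na2CO3 = 1:1): theoretical n(Na2CO3) = 0.045293 mol, so theoretical mass = 0.045293 × 105.99 = 4.8006 g.
At 73.61% yield, actual mass of Na2CO3 = 4.8006 × 0.7361 = 3.5337 g.

3.534 g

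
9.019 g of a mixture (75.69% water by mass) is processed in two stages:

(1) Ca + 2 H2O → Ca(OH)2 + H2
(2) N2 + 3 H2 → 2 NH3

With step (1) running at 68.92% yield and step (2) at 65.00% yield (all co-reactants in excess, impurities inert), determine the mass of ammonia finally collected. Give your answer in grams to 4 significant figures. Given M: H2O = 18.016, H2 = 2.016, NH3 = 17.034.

Pure H2O = 9.019 × 0.7569 = 6.8265 g.
n(H2O) = 6.8265 / 18.016 = 0.37891 mol.
Step 1 (H2O:H2 = 2:1): theoretical n(H2) = 0.18946 mol; at 68.92% yield, n(H2) = 0.13057 mol.
Step 2 (H2:NH3 = 3:2): theoretical n(NH3) = 0.087049 mol, so theoretical mass = 0.087049 × 17.034 = 1.4828 g.
At 65.00% yield, actual mass of NH3 = 1.4828 × 0.6500 = 0.96381 g.

0.9638 g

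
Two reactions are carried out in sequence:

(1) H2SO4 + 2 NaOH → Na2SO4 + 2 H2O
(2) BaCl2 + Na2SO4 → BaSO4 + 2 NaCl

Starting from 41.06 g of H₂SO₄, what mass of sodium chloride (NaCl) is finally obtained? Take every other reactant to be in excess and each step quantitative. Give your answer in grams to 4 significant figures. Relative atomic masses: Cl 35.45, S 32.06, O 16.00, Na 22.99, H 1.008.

48.93 g

M(H2SO4) = 2(1.008) + 32.06 + 4(16.00) = 98.076 g/mol.
M(NaCl) = 22.99 + 35.45 = 58.44 g/mol.
n(H2SO4) = 41.060 / 98.076 = 0.41865 mol.
Step 1 gives a 1:1 ratio of H2SO4 to Na2SO4, so n(Na2SO4) = 0.41865 mol.
In step 2 the Na2SO4:NaCl ratio is 1:2, so n(NaCl) = 0.83731 mol.
Mass of NaCl = 0.83731 × 58.44 = 48.932 g.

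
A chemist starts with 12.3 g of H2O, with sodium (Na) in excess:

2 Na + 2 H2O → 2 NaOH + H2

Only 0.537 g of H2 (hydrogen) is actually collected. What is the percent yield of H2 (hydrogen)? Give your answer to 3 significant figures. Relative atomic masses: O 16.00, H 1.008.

M(H2O) = 2(1.008) + 16.00 = 18.016 g/mol.
M(H2) = 2(1.008) = 2.016 g/mol.
n(H2O) = 12.30 g / 18.016 g/mol = 0.6827 mol.
From the equation the H2O:H2 mole ratio is 2:1, so n(H2) = 0.6827 × 1/2 = 0.3414 mol.
Mass of H2 = 0.3414 mol × 2.016 g/mol = 0.6882 g.
This is the theoretical yield. Percent yield = 0.537 g / 0.6882 g × 100% = 78.03%.

78.0 %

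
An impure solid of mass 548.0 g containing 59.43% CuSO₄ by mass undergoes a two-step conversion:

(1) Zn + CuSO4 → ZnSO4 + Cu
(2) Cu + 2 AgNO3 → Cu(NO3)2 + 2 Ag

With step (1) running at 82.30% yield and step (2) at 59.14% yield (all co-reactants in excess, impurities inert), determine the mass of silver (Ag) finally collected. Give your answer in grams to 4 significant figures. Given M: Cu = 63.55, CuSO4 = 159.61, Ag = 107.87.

214.3 g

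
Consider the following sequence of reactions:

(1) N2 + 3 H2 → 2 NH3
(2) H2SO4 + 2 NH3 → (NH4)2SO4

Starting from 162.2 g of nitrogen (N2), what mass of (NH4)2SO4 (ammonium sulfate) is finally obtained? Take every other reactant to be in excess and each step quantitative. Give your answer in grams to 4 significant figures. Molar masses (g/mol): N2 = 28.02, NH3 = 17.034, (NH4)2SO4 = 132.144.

764.9 g

n(N2) = 162.20 / 28.02 = 5.7887 mol.
Step 1 gives a 1:2 ratio of N2 to NH3, so n(NH3) = 11.577 mol.
In step 2 the NH3:(NH4)2SO4 ratio is 2:1, so n((NH4)2SO4) = 5.7887 mol.
Mass of (NH4)2SO4 = 5.7887 × 132.144 = 764.94 g.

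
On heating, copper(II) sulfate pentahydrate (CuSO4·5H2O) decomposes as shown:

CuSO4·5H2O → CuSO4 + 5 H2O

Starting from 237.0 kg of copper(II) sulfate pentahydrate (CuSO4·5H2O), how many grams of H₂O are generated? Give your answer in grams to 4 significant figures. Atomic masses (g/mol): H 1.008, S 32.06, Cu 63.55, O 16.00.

85500 g

M(CuSO4·5H2O) = 63.55 + 32.06 + 9(16.00) + 10(1.008) = 249.69 g/mol.
M(H2O) = 2(1.008) + 16.00 = 18.016 g/mol.
Convert: 237.0 kg = 237000 g.
n(CuSO4·5H2O) = 237000 g / 249.69 g/mol = 949.18 mol.
From the equation the CuSO4·5H2O:H2O mole ratio is 1:5, so n(H2O) = 949.18 × 5/1 = 4745.9 mol.
Mass of H2O = 4745.9 mol × 18.016 g/mol = 85502 g.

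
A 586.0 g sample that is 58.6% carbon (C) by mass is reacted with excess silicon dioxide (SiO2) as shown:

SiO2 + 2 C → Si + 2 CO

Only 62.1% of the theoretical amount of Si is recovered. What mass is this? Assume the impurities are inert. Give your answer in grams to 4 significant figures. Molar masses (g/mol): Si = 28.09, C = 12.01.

249.4 g

Pure C available = 586.0 g × 0.586 = 343.40 g.
n(C) = 343.40 g / 12.01 g/mol = 28.593 mol.
From the equation the C:Si mole ratio is 2:1, so n(Si) = 28.593 × 1/2 = 14.296 mol.
Mass of Si = 14.296 mol × 28.09 g/mol = 401.58 g.
Actual mass collected = 401.58 g × 0.621 = 249.38 g.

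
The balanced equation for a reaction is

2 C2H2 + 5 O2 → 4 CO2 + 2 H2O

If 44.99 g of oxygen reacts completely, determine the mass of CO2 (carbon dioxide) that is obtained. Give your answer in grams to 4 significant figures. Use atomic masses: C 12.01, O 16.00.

M(O2) = 2(16.00) = 32.00 g/mol.
M(CO2) = 12.01 + 2(16.00) = 44.01 g/mol.
n(O2) = 44.990 g / 32.00 g/mol = 1.4059 mol.
From the equation the O2:CO2 mole ratio is 5:4, so n(CO2) = 1.4059 × 4/5 = 1.1248 mol.
Mass of CO2 = 1.1248 mol × 44.01 g/mol = 49.500 g.

49.50 g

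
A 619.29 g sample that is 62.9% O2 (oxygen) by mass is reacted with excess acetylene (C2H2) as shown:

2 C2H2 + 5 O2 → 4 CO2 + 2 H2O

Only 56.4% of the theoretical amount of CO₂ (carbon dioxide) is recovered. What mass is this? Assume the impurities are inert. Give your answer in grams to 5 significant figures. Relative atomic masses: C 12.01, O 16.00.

Pure O2 available = 619.29 g × 0.629 = 389.533 g.
M(O2) = 2(16.00) = 32.00 g/mol.
M(CO2) = 12.01 + 2(16.00) = 44.01 g/mol.
n(O2) = 389.533 g / 32.00 g/mol = 12.1729 mol.
From the equation the O2:CO2 mole ratio is 5:4, so n(CO2) = 12.1729 × 4/5 = 9.73834 mol.
Mass of CO2 = 9.73834 mol × 44.01 g/mol = 428.584 g.
Actual mass collected = 428.584 g × 0.564 = 241.721 g.

241.72 g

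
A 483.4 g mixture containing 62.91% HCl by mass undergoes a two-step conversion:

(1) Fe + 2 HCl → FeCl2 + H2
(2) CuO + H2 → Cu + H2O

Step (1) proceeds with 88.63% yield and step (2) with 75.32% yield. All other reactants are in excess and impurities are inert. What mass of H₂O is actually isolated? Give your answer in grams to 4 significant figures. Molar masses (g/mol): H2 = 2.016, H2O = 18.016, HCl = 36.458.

50.16 g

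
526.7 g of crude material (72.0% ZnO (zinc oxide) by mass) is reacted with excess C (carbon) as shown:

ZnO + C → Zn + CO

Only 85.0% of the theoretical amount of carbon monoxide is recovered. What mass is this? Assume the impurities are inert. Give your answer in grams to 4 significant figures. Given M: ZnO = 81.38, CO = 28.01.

Pure ZnO available = 526.7 g × 0.720 = 379.22 g.
n(ZnO) = 379.22 g / 81.38 g/mol = 4.6599 mol.
From the equation the ZnO:CO mole ratio is 1:1, so n(CO) = 4.6599 × 1/1 = 4.6599 mol.
Mass of CO = 4.6599 mol × 28.01 g/mol = 130.52 g.
Actual mass collected = 130.52 g × 0.850 = 110.95 g.

110.9 g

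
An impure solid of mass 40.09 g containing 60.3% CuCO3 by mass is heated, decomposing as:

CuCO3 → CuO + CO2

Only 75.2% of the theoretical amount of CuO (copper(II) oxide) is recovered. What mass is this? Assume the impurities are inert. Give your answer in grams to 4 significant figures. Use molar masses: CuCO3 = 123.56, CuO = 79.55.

Pure CuCO3 available = 40.09 g × 0.603 = 24.174 g.
n(CuCO3) = 24.174 g / 123.56 g/mol = 0.19565 mol.
From the equation the CuCO3:CuO mole ratio is 1:1, so n(CuO) = 0.19565 × 1/1 = 0.19565 mol.
Mass of CuO = 0.19565 mol × 79.55 g/mol = 15.564 g.
Actual mass collected = 15.564 g × 0.752 = 11.704 g.

11.70 g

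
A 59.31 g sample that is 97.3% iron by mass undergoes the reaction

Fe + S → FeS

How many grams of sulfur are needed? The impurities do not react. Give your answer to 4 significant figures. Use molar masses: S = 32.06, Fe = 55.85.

Mass of pure Fe = 59.31 g × 0.973 = 57.709 g.
n(Fe) = 57.709 g / 55.85 g/mol = 1.0333 mol.
From the equation the Fe:S mole ratio is 1:1, so n(S) = 1.0333 × 1/1 = 1.0333 mol.
Mass of S = 1.0333 mol × 32.06 g/mol = 33.127 g.

33.13 g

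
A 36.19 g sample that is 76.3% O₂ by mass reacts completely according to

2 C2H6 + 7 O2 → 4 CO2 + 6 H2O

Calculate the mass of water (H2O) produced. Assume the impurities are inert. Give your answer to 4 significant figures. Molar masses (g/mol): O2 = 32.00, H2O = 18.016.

Mass of pure O2 = 36.19 g × 0.763 = 27.613 g.
n(O2) = 27.613 g / 32.00 g/mol = 0.86291 mol.
From the equation the O2:H2O mole ratio is 7:6, so n(H2O) = 0.86291 × 6/7 = 0.73963 mol.
Mass of H2O = 0.73963 mol × 18.016 g/mol = 13.325 g.

13.33 g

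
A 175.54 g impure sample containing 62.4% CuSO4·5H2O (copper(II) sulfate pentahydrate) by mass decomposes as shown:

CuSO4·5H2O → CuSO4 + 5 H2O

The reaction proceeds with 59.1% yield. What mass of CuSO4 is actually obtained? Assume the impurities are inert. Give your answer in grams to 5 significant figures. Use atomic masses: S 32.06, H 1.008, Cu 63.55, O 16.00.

Pure CuSO4·5H2O available = 175.54 g × 0.624 = 109.537 g.
M(CuSO4·5H2O) = 63.55 + 32.06 + 9(16.00) + 10(1.008) = 249.69 g/mol.
M(CuSO4) = 63.55 + 32.06 + 4(16.00) = 159.61 g/mol.
n(CuSO4·5H2O) = 109.537 g / 249.69 g/mol = 0.438692 mol.
From the equation the CuSO4·5H2O:CuSO4 mole ratio is 1:1, so n(CuSO4) = 0.438692 × 1/1 = 0.438692 mol.
Mass of CuSO4 = 0.438692 mol × 159.61 g/mol = 70.0196 g.
Actual mass collected = 70.0196 g × 0.591 = 41.3816 g.

41.382 g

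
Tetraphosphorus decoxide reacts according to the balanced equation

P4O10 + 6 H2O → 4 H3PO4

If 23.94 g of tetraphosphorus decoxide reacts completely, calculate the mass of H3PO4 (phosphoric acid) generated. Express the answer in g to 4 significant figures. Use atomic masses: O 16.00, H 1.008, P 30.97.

33.06 g

M(P4O10) = 4(30.97) + 10(16.00) = 283.88 g/mol.
M(H3PO4) = 3(1.008) + 30.97 + 4(16.00) = 97.994 g/mol.
n(P4O10) = 23.940 g / 283.88 g/mol = 0.084331 mol.
From the equation the P4O10:H3PO4 mole ratio is 1:4, so n(H3PO4) = 0.084331 × 4/1 = 0.33733 mol.
Mass of H3PO4 = 0.33733 mol × 97.994 g/mol = 33.056 g.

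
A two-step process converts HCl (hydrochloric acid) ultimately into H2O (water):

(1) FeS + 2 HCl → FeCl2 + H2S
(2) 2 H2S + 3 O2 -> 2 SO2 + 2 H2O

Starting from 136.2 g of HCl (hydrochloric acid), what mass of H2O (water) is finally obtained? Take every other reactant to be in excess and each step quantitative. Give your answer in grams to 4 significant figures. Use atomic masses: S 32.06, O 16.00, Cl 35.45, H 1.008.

M(HCl) = 1.008 + 35.45 = 36.458 g/mol.
M(H2O) = 2(1.008) + 16.00 = 18.016 g/mol.
n(HCl) = 136.20 / 36.458 = 3.7358 mol.
Step 1 gives a 2:1 ratio of HCl to H2S, so n(H2S) = 1.8679 mol.
In step 2 the H2S:H2O ratio is 2:2, so n(H2O) = 1.8679 mol.
Mass of H2O = 1.8679 × 18.016 = 33.652 g.

33.65 g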